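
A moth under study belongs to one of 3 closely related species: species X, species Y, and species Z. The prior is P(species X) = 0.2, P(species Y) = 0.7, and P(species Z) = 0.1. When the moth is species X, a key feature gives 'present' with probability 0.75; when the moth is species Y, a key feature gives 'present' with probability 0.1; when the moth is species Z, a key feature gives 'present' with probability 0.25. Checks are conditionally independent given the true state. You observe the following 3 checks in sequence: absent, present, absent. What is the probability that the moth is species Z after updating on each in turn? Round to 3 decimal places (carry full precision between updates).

After 'absent': normaliser = 0.25·0.2000 + 0.9·0.7000 + 0.75·0.1000; P(species X) ≈ 0.0662, P(species Y) ≈ 0.8344, P(species Z) ≈ 0.0993
After 'present': normaliser = 0.75·0.0662 + 0.1·0.8344 + 0.25·0.0993; P(species X) ≈ 0.3145, P(species Y) ≈ 0.5283, P(species Z) ≈ 0.1572
After 'absent': normaliser = 0.25·0.3145 + 0.9·0.5283 + 0.75·0.1572; P(species X) ≈ 0.1170, P(species Y) ≈ 0.7075, P(species Z) ≈ 0.1755

0.175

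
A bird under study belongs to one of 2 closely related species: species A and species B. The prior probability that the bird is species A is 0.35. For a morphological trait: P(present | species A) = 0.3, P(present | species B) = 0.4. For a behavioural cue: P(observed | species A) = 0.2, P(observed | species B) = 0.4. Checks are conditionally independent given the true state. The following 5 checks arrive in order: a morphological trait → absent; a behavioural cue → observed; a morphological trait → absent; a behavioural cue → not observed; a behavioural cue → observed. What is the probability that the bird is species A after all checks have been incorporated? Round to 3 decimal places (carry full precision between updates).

After a morphological trait='absent': P(species A) = 0.7·0.3500 / (0.7·0.3500 + 0.6·0.6500) ≈ 0.3858
After a behavioural cue='observed': P(species A) = 0.2·0.3858 / (0.2·0.3858 + 0.4·0.6142) ≈ 0.2390
After a morphological trait='absent': P(species A) = 0.7·0.2390 / (0.7·0.2390 + 0.6·0.7610) ≈ 0.2682
After a behavioural cue='not observed': P(species A) = 0.8·0.2682 / (0.8·0.2682 + 0.6·0.7318) ≈ 0.3282
After a behavioural cue='observed': P(species A) = 0.2·0.3282 / (0.2·0.3282 + 0.4·0.6718) ≈ 0.1963

0.196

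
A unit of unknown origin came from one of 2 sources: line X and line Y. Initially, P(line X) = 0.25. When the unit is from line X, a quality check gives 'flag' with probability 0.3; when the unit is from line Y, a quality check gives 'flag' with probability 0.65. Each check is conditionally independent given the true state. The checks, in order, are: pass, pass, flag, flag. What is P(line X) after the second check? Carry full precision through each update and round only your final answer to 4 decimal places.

Apply Bayes' rule sequentially, carrying P(line X) forward.
After 'pass': P(line X) = 0.7·0.2500 / (0.7·0.2500 + 0.35·0.7500) ≈ 0.4000
After 'pass': P(line X) = 0.7·0.4000 / (0.7·0.4000 + 0.35·0.6000) ≈ 0.5714

0.5714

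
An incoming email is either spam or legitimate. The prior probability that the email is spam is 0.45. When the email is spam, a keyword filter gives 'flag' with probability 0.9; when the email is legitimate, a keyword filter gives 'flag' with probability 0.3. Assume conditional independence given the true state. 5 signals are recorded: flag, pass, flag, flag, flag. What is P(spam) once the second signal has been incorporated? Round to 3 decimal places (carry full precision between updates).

After 'flag': P(spam) = 0.9·0.4500 / (0.9·0.4500 + 0.3·0.5500) ≈ 0.7105
After 'pass': P(spam) = 0.1·0.7105 / (0.1·0.7105 + 0.7·0.2895) ≈ 0.2596

0.260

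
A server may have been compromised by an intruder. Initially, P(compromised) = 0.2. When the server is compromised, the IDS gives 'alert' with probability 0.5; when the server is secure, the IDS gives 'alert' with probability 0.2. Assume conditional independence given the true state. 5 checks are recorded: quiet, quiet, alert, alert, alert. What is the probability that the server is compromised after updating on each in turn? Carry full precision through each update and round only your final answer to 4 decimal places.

0.6041

Apply Bayes' rule sequentially, carrying P(compromised) forward.
After 'quiet': P(compromised) = 0.5·0.2000 / (0.5·0.2000 + 0.8·0.8000) ≈ 0.1351
After 'quiet': P(compromised) = 0.5·0.1351 / (0.5·0.1351 + 0.8·0.8649) ≈ 0.0890
After 'alert': P(compromised) = 0.5·0.0890 / (0.5·0.0890 + 0.2·0.9110) ≈ 0.1962
After 'alert': P(compromised) = 0.5·0.1962 / (0.5·0.1962 + 0.2·0.8038) ≈ 0.3790
After 'alert': P(compromised) = 0.5·0.3790 / (0.5·0.3790 + 0.2·0.6210) ≈ 0.6041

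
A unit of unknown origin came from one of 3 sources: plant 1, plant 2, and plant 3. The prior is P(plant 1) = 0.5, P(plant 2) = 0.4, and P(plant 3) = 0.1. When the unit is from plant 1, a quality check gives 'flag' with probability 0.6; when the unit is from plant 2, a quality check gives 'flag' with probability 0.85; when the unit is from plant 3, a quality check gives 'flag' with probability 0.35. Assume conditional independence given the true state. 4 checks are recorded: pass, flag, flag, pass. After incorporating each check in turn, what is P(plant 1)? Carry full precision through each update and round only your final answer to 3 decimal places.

Each posterior becomes the prior for the next update.
After 'pass': normaliser = 0.4·0.5000 + 0.15·0.4000 + 0.65·0.1000; P(plant 1) ≈ 0.6154, P(plant 2) ≈ 0.1846, P(plant 3) ≈ 0.2000
After 'flag': normaliser = 0.6·0.6154 + 0.85·0.1846 + 0.35·0.2000; P(plant 1) ≈ 0.6194, P(plant 2) ≈ 0.2632, P(plant 3) ≈ 0.1174
After 'flag': normaliser = 0.6·0.6194 + 0.85·0.2632 + 0.35·0.1174; P(plant 1) ≈ 0.5839, P(plant 2) ≈ 0.3515, P(plant 3) ≈ 0.0646
After 'pass': normaliser = 0.4·0.5839 + 0.15·0.3515 + 0.65·0.0646; P(plant 1) ≈ 0.7115, P(plant 2) ≈ 0.1606, P(plant 3) ≈ 0.1279

0.711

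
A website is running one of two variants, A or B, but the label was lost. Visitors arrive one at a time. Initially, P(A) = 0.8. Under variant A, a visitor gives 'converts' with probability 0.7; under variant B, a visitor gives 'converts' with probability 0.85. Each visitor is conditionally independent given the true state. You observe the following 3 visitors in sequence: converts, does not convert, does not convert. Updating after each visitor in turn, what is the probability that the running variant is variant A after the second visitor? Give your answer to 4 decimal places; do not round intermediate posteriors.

After 'converts': P(A) = 0.7·0.8000 / (0.7·0.8000 + 0.85·0.2000) ≈ 0.7671
After 'does not convert': P(A) = 0.3·0.7671 / (0.3·0.7671 + 0.15·0.2329) ≈ 0.8682

0.8682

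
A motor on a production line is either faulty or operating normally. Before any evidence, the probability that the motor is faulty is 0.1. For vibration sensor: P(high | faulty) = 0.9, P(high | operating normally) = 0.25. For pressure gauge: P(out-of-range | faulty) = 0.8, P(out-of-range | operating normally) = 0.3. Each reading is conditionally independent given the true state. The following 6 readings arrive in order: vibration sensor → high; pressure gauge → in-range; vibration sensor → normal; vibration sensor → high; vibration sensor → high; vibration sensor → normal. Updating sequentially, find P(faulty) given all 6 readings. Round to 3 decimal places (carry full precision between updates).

Apply Bayes' rule sequentially, carrying P(faulty) forward.
After vibration sensor='high': P(faulty) = 0.9·0.1000 / (0.9·0.1000 + 0.25·0.9000) ≈ 0.2857
After pressure gauge='in-range': P(faulty) = 0.2·0.2857 / (0.2·0.2857 + 0.7·0.7143) ≈ 0.1026
After vibration sensor='normal': P(faulty) = 0.1·0.1026 / (0.1·0.1026 + 0.75·0.8974) ≈ 0.0150
After vibration sensor='high': P(faulty) = 0.9·0.0150 / (0.9·0.0150 + 0.25·0.9850) ≈ 0.0520
After vibration sensor='high': P(faulty) = 0.9·0.0520 / (0.9·0.0520 + 0.25·0.9480) ≈ 0.1649
After vibration sensor='normal': P(faulty) = 0.1·0.1649 / (0.1·0.1649 + 0.75·0.8351) ≈ 0.0257

0.026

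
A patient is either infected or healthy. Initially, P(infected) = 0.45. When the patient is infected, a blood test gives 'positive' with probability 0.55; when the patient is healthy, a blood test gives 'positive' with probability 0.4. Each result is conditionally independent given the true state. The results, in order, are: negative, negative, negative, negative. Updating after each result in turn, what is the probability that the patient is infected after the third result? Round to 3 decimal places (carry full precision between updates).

0.257

After 'negative': P(infected) = 0.45·0.4500 / (0.45·0.4500 + 0.6·0.5500) ≈ 0.3803
After 'negative': P(infected) = 0.45·0.3803 / (0.45·0.3803 + 0.6·0.6197) ≈ 0.3152
After 'negative': P(infected) = 0.45·0.3152 / (0.45·0.3152 + 0.6·0.6848) ≈ 0.2566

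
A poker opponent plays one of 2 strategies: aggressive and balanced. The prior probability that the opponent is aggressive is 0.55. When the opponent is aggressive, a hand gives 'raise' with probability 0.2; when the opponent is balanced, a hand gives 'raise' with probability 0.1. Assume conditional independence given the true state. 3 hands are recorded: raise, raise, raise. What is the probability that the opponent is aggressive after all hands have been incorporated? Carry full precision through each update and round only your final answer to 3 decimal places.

0.907

After 'raise': P(aggressive) = 0.2·0.5500 / (0.2·0.5500 + 0.1·0.4500) ≈ 0.7097
After 'raise': P(aggressive) = 0.2·0.7097 / (0.2·0.7097 + 0.1·0.2903) ≈ 0.8302
After 'raise': P(aggressive) = 0.2·0.8302 / (0.2·0.8302 + 0.1·0.1698) ≈ 0.9072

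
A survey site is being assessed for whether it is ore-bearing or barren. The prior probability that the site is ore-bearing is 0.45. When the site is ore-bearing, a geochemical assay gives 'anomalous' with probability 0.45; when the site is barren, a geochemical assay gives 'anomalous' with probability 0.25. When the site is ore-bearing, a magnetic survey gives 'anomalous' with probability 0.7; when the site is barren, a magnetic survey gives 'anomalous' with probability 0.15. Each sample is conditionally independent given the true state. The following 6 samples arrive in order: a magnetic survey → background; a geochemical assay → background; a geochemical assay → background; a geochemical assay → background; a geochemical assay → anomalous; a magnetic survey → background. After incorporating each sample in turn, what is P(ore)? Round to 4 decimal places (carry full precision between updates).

After a magnetic survey='background': P(ore) = 0.3·0.4500 / (0.3·0.4500 + 0.85·0.5500) ≈ 0.2241
After a geochemical assay='background': P(ore) = 0.55·0.2241 / (0.55·0.2241 + 0.75·0.7759) ≈ 0.1748
After a geochemical assay='background': P(ore) = 0.55·0.1748 / (0.55·0.1748 + 0.75·0.8252) ≈ 0.1344
After a geochemical assay='background': P(ore) = 0.55·0.1344 / (0.55·0.1344 + 0.75·0.8656) ≈ 0.1022
After a geochemical assay='anomalous': P(ore) = 0.45·0.1022 / (0.45·0.1022 + 0.25·0.8978) ≈ 0.1701
After a magnetic survey='background': P(ore) = 0.3·0.1701 / (0.3·0.1701 + 0.85·0.8299) ≈ 0.0675

0.0675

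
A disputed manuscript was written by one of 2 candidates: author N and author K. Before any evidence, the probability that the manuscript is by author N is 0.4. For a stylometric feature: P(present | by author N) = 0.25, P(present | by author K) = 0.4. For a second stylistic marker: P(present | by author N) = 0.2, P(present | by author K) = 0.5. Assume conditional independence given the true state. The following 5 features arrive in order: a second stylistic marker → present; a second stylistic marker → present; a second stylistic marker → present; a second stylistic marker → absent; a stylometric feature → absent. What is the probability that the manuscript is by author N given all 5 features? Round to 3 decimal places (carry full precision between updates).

0.079

After a second stylistic marker='present': P(author N) = 0.2·0.4000 / (0.2·0.4000 + 0.5·0.6000) ≈ 0.2105
After a second stylistic marker='present': P(author N) = 0.2·0.2105 / (0.2·0.2105 + 0.5·0.7895) ≈ 0.0964
After a second stylistic marker='present': P(author N) = 0.2·0.0964 / (0.2·0.0964 + 0.5·0.9036) ≈ 0.0409
After a second stylistic marker='absent': P(author N) = 0.8·0.0409 / (0.8·0.0409 + 0.5·0.9591) ≈ 0.0639
After a stylometric feature='absent': P(author N) = 0.75·0.0639 / (0.75·0.0639 + 0.6·0.9361) ≈ 0.0786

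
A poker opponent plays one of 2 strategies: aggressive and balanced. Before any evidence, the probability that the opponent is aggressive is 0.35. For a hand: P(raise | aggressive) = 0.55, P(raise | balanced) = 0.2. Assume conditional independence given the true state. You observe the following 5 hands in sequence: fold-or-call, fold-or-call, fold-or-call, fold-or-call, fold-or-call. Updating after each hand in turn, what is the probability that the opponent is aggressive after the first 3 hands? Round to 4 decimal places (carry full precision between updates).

0.0875

After 'fold-or-call': P(aggressive) = 0.45·0.3500 / (0.45·0.3500 + 0.8·0.6500) ≈ 0.2325
After 'fold-or-call': P(aggressive) = 0.45·0.2325 / (0.45·0.2325 + 0.8·0.7675) ≈ 0.1456
After 'fold-or-call': P(aggressive) = 0.45·0.1456 / (0.45·0.1456 + 0.8·0.8544) ≈ 0.0875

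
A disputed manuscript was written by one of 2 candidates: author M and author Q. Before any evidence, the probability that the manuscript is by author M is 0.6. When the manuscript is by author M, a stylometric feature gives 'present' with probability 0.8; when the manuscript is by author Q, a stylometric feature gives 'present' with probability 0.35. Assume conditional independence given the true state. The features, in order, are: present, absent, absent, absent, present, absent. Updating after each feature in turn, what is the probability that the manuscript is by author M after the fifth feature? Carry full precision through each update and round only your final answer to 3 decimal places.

0.186

After 'present': P(author M) = 0.8·0.6000 / (0.8·0.6000 + 0.35·0.4000) ≈ 0.7742
After 'absent': P(author M) = 0.2·0.7742 / (0.2·0.7742 + 0.65·0.2258) ≈ 0.5134
After 'absent': P(author M) = 0.2·0.5134 / (0.2·0.5134 + 0.65·0.4866) ≈ 0.2451
After 'absent': P(author M) = 0.2·0.2451 / (0.2·0.2451 + 0.65·0.7549) ≈ 0.0908
After 'present': P(author M) = 0.8·0.0908 / (0.8·0.0908 + 0.35·0.9092) ≈ 0.1859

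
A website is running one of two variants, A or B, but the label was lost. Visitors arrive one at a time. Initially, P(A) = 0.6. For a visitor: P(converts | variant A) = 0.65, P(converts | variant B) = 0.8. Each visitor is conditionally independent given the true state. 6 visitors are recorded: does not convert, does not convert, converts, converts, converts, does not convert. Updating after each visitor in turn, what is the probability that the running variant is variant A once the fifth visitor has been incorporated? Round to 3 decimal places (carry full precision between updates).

0.711

After 'does not convert': P(A) = 0.35·0.6000 / (0.35·0.6000 + 0.2·0.4000) ≈ 0.7241
After 'does not convert': P(A) = 0.35·0.7241 / (0.35·0.7241 + 0.2·0.2759) ≈ 0.8212
After 'converts': P(A) = 0.65·0.8212 / (0.65·0.8212 + 0.8·0.1788) ≈ 0.7887
After 'converts': P(A) = 0.65·0.7887 / (0.65·0.7887 + 0.8·0.2113) ≈ 0.7520
After 'converts': P(A) = 0.65·0.7520 / (0.65·0.7520 + 0.8·0.2480) ≈ 0.7113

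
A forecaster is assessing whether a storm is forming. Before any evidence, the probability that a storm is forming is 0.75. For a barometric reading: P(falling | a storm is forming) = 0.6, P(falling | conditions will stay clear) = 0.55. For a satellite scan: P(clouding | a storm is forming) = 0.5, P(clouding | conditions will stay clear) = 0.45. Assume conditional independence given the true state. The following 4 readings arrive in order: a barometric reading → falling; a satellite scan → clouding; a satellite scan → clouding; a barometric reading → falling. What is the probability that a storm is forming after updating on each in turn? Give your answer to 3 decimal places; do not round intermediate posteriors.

After a barometric reading='falling': P(storm) = 0.6·0.7500 / (0.6·0.7500 + 0.55·0.2500) ≈ 0.7660
After a satellite scan='clouding': P(storm) = 0.5·0.7660 / (0.5·0.7660 + 0.45·0.2340) ≈ 0.7843
After a satellite scan='clouding': P(storm) = 0.5·0.7843 / (0.5·0.7843 + 0.45·0.2157) ≈ 0.8016
After a barometric reading='falling': P(storm) = 0.6·0.8016 / (0.6·0.8016 + 0.55·0.1984) ≈ 0.8151

0.815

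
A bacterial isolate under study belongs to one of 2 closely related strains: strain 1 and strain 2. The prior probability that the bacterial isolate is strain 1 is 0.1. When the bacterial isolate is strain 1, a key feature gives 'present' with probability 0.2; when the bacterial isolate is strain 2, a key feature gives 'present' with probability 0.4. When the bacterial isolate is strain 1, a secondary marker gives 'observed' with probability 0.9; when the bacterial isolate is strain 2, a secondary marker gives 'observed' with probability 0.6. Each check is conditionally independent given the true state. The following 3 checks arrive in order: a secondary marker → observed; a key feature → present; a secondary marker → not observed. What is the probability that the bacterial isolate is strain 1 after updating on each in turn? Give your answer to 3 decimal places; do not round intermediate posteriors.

After a secondary marker='observed': P(strain 1) = 0.9·0.1000 / (0.9·0.1000 + 0.6·0.9000) ≈ 0.1429
After a key feature='present': P(strain 1) = 0.2·0.1429 / (0.2·0.1429 + 0.4·0.8571) ≈ 0.0769
After a secondary marker='not observed': P(strain 1) = 0.1·0.0769 / (0.1·0.0769 + 0.4·0.9231) ≈ 0.0204

0.020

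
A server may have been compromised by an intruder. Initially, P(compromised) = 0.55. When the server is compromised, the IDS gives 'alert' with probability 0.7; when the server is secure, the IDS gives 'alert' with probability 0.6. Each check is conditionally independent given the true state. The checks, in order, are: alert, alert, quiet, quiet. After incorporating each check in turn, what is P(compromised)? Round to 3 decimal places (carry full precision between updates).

Apply Bayes' rule sequentially, carrying P(compromised) forward.
After 'alert': P(compromised) = 0.7·0.5500 / (0.7·0.5500 + 0.6·0.4500) ≈ 0.5878
After 'alert': P(compromised) = 0.7·0.5878 / (0.7·0.5878 + 0.6·0.4122) ≈ 0.6246
After 'quiet': P(compromised) = 0.3·0.6246 / (0.3·0.6246 + 0.4·0.3754) ≈ 0.5551
After 'quiet': P(compromised) = 0.3·0.5551 / (0.3·0.5551 + 0.4·0.4449) ≈ 0.4834

0.483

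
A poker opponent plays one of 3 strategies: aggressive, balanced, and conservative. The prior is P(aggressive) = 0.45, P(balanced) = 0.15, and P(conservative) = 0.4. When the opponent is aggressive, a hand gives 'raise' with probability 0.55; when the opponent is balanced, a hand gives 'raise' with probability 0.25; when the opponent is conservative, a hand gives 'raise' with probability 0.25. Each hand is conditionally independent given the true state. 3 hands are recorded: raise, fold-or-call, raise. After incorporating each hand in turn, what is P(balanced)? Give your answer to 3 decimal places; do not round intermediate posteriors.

0.081

After 'raise': normaliser = 0.55·0.4500 + 0.25·0.1500 + 0.25·0.4000; P(aggressive) ≈ 0.6429, P(balanced) ≈ 0.0974, P(conservative) ≈ 0.2597
After 'fold-or-call': normaliser = 0.45·0.6429 + 0.75·0.0974 + 0.75·0.2597; P(aggressive) ≈ 0.5192, P(balanced) ≈ 0.1311, P(conservative) ≈ 0.3497
After 'raise': normaliser = 0.55·0.5192 + 0.25·0.1311 + 0.25·0.3497; P(aggressive) ≈ 0.7038, P(balanced) ≈ 0.0808, P(conservative) ≈ 0.2154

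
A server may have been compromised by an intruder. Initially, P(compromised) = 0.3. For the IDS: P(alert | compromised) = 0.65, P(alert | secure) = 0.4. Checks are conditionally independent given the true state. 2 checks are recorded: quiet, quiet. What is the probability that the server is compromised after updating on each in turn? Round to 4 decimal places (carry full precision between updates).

0.1273

After 'quiet': P(compromised) = 0.35·0.3000 / (0.35·0.3000 + 0.6·0.7000) ≈ 0.2000
After 'quiet': P(compromised) = 0.35·0.2000 / (0.35·0.2000 + 0.6·0.8000) ≈ 0.1273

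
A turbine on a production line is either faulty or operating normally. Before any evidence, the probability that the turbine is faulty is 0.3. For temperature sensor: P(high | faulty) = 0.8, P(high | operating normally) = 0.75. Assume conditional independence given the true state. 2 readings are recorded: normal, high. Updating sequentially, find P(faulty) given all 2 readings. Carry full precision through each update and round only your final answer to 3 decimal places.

After 'normal': P(faulty) = 0.2·0.3000 / (0.2·0.3000 + 0.25·0.7000) ≈ 0.2553
After 'high': P(faulty) = 0.8·0.2553 / (0.8·0.2553 + 0.75·0.7447) ≈ 0.2678

0.268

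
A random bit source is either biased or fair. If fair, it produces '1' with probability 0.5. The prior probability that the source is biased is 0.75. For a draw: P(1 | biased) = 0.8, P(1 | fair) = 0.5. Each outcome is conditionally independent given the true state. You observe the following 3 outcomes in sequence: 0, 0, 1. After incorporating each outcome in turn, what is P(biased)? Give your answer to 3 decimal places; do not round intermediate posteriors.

After '0': P(biased) = 0.2·0.7500 / (0.2·0.7500 + 0.5·0.2500) ≈ 0.5455
After '0': P(biased) = 0.2·0.5455 / (0.2·0.5455 + 0.5·0.4545) ≈ 0.3243
After '1': P(biased) = 0.8·0.3243 / (0.8·0.3243 + 0.5·0.6757) ≈ 0.4344

0.434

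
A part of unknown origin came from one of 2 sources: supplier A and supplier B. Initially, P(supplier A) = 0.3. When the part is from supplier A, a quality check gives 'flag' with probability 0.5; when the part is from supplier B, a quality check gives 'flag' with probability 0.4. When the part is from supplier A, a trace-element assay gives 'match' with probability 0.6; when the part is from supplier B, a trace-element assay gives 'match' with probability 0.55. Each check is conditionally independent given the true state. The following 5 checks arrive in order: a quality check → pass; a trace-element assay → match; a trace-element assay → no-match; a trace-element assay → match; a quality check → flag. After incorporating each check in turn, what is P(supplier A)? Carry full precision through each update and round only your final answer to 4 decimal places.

After a quality check='pass': P(supplier A) = 0.5·0.3000 / (0.5·0.3000 + 0.6·0.7000) ≈ 0.2632
After a trace-element assay='match': P(supplier A) = 0.6·0.2632 / (0.6·0.2632 + 0.55·0.7368) ≈ 0.2804
After a trace-element assay='no-match': P(supplier A) = 0.4·0.2804 / (0.4·0.2804 + 0.45·0.7196) ≈ 0.2572
After a trace-element assay='match': P(supplier A) = 0.6·0.2572 / (0.6·0.2572 + 0.55·0.7428) ≈ 0.2742
After a quality check='flag': P(supplier A) = 0.5·0.2742 / (0.5·0.2742 + 0.4·0.7258) ≈ 0.3208

0.3208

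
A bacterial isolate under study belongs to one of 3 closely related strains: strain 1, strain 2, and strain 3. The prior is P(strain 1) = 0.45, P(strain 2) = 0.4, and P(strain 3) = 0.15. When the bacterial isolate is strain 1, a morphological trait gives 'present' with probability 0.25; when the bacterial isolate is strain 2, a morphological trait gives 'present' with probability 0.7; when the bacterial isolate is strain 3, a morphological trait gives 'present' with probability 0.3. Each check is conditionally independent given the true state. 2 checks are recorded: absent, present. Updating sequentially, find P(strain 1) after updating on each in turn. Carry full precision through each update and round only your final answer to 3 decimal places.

0.422

After 'absent': normaliser = 0.75·0.4500 + 0.3·0.4000 + 0.7·0.1500; P(strain 1) ≈ 0.6000, P(strain 2) ≈ 0.2133, P(strain 3) ≈ 0.1867
After 'present': normaliser = 0.25·0.6000 + 0.7·0.2133 + 0.3·0.1867; P(strain 1) ≈ 0.4221, P(strain 2) ≈ 0.4203, P(strain 3) ≈ 0.1576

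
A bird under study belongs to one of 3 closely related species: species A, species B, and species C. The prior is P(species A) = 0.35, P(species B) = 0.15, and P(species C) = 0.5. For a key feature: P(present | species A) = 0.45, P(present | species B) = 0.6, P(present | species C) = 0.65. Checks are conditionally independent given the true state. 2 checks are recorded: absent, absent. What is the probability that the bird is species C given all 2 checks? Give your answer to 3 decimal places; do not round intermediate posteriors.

0.320

Each posterior becomes the prior for the next update.
After 'absent': normaliser = 0.55·0.3500 + 0.4·0.1500 + 0.35·0.5000; P(species A) ≈ 0.4503, P(species B) ≈ 0.1404, P(species C) ≈ 0.4094
After 'absent': normaliser = 0.55·0.4503 + 0.4·0.1404 + 0.35·0.4094; P(species A) ≈ 0.5540, P(species B) ≈ 0.1256, P(species C) ≈ 0.3205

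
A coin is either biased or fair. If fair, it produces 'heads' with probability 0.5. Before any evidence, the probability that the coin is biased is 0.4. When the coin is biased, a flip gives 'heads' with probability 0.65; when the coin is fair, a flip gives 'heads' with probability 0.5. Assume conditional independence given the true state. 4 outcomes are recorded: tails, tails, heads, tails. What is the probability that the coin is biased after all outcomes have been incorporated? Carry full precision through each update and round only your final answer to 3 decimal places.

0.229

After 'tails': P(biased) = 0.35·0.4000 / (0.35·0.4000 + 0.5·0.6000) ≈ 0.3182
After 'tails': P(biased) = 0.35·0.3182 / (0.35·0.3182 + 0.5·0.6818) ≈ 0.2462
After 'heads': P(biased) = 0.65·0.2462 / (0.65·0.2462 + 0.5·0.7538) ≈ 0.2981
After 'tails': P(biased) = 0.35·0.2981 / (0.35·0.2981 + 0.5·0.7019) ≈ 0.2291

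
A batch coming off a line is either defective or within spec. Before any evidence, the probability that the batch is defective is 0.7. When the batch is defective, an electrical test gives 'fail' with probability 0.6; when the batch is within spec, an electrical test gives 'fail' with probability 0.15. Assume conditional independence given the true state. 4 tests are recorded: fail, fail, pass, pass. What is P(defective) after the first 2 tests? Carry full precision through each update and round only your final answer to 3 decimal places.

After 'fail': P(defective) = 0.6·0.7000 / (0.6·0.7000 + 0.15·0.3000) ≈ 0.9032
After 'fail': P(defective) = 0.6·0.9032 / (0.6·0.9032 + 0.15·0.0968) ≈ 0.9739

0.974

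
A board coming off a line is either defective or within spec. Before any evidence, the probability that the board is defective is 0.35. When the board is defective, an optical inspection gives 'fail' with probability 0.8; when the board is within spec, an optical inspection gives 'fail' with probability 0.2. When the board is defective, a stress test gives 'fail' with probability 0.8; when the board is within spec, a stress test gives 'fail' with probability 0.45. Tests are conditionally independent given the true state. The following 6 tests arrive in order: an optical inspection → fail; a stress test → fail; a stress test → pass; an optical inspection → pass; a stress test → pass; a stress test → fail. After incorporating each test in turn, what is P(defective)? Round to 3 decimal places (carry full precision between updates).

After an optical inspection='fail': P(defective) = 0.8·0.3500 / (0.8·0.3500 + 0.2·0.6500) ≈ 0.6829
After a stress test='fail': P(defective) = 0.8·0.6829 / (0.8·0.6829 + 0.45·0.3171) ≈ 0.7929
After a stress test='pass': P(defective) = 0.2·0.7929 / (0.2·0.7929 + 0.55·0.2071) ≈ 0.5820
After an optical inspection='pass': P(defective) = 0.2·0.5820 / (0.2·0.5820 + 0.8·0.4180) ≈ 0.2582
After a stress test='pass': P(defective) = 0.2·0.2582 / (0.2·0.2582 + 0.55·0.7418) ≈ 0.1124
After a stress test='fail': P(defective) = 0.8·0.1124 / (0.8·0.1124 + 0.45·0.8876) ≈ 0.1837

0.184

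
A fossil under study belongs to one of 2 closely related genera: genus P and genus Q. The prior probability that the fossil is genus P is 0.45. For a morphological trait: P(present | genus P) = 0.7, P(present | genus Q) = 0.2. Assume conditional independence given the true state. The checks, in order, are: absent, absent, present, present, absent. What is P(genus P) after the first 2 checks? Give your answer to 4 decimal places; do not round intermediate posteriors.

0.1032

After 'absent': P(genus P) = 0.3·0.4500 / (0.3·0.4500 + 0.8·0.5500) ≈ 0.2348
After 'absent': P(genus P) = 0.3·0.2348 / (0.3·0.2348 + 0.8·0.7652) ≈ 0.1032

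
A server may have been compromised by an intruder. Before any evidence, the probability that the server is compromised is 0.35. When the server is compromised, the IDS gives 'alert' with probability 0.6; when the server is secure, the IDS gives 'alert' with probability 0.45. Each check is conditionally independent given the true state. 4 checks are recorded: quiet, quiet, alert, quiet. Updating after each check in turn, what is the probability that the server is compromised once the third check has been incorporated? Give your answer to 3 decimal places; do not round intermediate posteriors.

After 'quiet': P(compromised) = 0.4·0.3500 / (0.4·0.3500 + 0.55·0.6500) ≈ 0.2814
After 'quiet': P(compromised) = 0.4·0.2814 / (0.4·0.2814 + 0.55·0.7186) ≈ 0.2217
After 'alert': P(compromised) = 0.6·0.2217 / (0.6·0.2217 + 0.45·0.7783) ≈ 0.2752

0.275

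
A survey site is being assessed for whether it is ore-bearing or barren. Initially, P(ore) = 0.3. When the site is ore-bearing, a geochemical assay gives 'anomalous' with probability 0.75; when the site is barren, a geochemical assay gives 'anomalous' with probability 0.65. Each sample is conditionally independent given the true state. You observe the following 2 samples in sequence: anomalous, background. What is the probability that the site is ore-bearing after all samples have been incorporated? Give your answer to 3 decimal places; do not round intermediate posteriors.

0.261

After 'anomalous': P(ore) = 0.75·0.3000 / (0.75·0.3000 + 0.65·0.7000) ≈ 0.3309
After 'background': P(ore) = 0.25·0.3309 / (0.25·0.3309 + 0.35·0.6691) ≈ 0.2610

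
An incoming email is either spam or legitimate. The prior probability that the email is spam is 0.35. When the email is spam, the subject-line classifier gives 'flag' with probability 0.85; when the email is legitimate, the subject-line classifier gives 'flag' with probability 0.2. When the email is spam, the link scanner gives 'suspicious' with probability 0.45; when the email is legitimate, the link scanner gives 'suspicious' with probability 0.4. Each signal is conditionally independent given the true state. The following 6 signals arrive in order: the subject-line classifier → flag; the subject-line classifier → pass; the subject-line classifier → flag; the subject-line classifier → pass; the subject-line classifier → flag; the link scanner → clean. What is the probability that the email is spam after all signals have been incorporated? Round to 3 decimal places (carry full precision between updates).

0.571

After the subject-line classifier='flag': P(spam) = 0.85·0.3500 / (0.85·0.3500 + 0.2·0.6500) ≈ 0.6959
After the subject-line classifier='pass': P(spam) = 0.15·0.6959 / (0.15·0.6959 + 0.8·0.3041) ≈ 0.3003
After the subject-line classifier='flag': P(spam) = 0.85·0.3003 / (0.85·0.3003 + 0.2·0.6997) ≈ 0.6458
After the subject-line classifier='pass': P(spam) = 0.15·0.6458 / (0.15·0.6458 + 0.8·0.3542) ≈ 0.2548
After the subject-line classifier='flag': P(spam) = 0.85·0.2548 / (0.85·0.2548 + 0.2·0.7452) ≈ 0.5924
After the link scanner='clean': P(spam) = 0.55·0.5924 / (0.55·0.5924 + 0.6·0.4076) ≈ 0.5712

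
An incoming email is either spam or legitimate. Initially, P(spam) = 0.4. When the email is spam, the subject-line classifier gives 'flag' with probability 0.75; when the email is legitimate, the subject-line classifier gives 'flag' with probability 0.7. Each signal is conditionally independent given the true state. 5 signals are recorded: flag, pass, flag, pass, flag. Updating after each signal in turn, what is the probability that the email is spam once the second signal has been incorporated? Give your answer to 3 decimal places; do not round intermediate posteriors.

Apply Bayes' rule sequentially, carrying P(spam) forward.
After 'flag': P(spam) = 0.75·0.4000 / (0.75·0.4000 + 0.7·0.6000) ≈ 0.4167
After 'pass': P(spam) = 0.25·0.4167 / (0.25·0.4167 + 0.3·0.5833) ≈ 0.3731

0.373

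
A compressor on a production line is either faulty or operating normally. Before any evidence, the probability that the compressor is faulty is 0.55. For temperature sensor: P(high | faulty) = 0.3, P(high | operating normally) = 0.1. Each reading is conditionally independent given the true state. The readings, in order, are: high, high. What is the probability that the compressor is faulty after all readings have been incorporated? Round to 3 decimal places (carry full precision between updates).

After 'high': P(faulty) = 0.3·0.5500 / (0.3·0.5500 + 0.1·0.4500) ≈ 0.7857
After 'high': P(faulty) = 0.3·0.7857 / (0.3·0.7857 + 0.1·0.2143) ≈ 0.9167

0.917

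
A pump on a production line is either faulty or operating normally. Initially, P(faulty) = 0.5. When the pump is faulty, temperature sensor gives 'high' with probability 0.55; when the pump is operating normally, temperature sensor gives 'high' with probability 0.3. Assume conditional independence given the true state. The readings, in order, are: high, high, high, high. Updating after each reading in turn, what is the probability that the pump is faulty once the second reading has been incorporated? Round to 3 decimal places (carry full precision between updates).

0.771

After 'high': P(faulty) = 0.55·0.5000 / (0.55·0.5000 + 0.3·0.5000) ≈ 0.6471
After 'high': P(faulty) = 0.55·0.6471 / (0.55·0.6471 + 0.3·0.3529) ≈ 0.7707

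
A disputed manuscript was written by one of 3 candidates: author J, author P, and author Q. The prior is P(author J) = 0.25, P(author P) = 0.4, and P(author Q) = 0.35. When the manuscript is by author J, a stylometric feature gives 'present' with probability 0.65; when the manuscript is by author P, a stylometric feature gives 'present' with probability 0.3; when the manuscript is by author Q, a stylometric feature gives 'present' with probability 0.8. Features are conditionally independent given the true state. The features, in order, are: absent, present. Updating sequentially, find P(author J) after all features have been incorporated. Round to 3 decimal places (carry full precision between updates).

After 'absent': normaliser = 0.35·0.2500 + 0.7·0.4000 + 0.2·0.3500; P(author J) ≈ 0.2000, P(author P) ≈ 0.6400, P(author Q) ≈ 0.1600
After 'present': normaliser = 0.65·0.2000 + 0.3·0.6400 + 0.8·0.1600; P(author J) ≈ 0.2889, P(author P) ≈ 0.4267, P(author Q) ≈ 0.2844

0.289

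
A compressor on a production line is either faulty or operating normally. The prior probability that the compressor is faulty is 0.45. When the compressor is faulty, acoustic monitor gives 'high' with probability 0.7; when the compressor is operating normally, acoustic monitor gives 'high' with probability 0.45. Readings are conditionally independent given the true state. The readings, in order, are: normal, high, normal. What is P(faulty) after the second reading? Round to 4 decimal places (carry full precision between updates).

After 'normal': P(faulty) = 0.3·0.4500 / (0.3·0.4500 + 0.55·0.5500) ≈ 0.3086
After 'high': P(faulty) = 0.7·0.3086 / (0.7·0.3086 + 0.45·0.6914) ≈ 0.4098

0.4098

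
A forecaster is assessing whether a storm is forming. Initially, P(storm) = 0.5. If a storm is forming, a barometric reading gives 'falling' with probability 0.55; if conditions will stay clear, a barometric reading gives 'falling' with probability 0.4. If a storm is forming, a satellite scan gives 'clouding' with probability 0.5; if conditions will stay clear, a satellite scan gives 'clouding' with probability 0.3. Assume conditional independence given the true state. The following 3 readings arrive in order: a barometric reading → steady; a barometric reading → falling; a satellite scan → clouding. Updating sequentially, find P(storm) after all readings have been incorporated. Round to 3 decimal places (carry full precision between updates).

0.632

After a barometric reading='steady': P(storm) = 0.45·0.5000 / (0.45·0.5000 + 0.6·0.5000) ≈ 0.4286
After a barometric reading='falling': P(storm) = 0.55·0.4286 / (0.55·0.4286 + 0.4·0.5714) ≈ 0.5077
After a satellite scan='clouding': P(storm) = 0.5·0.5077 / (0.5·0.5077 + 0.3·0.4923) ≈ 0.6322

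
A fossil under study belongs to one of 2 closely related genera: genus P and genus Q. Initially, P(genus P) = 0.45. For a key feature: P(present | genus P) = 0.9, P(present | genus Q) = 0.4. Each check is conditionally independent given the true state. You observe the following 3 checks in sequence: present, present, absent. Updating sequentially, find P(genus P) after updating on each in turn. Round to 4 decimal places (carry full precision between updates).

After 'present': P(genus P) = 0.9·0.4500 / (0.9·0.4500 + 0.4·0.5500) ≈ 0.6480
After 'present': P(genus P) = 0.9·0.6480 / (0.9·0.6480 + 0.4·0.3520) ≈ 0.8055
After 'absent': P(genus P) = 0.1·0.8055 / (0.1·0.8055 + 0.6·0.1945) ≈ 0.4084

0.4084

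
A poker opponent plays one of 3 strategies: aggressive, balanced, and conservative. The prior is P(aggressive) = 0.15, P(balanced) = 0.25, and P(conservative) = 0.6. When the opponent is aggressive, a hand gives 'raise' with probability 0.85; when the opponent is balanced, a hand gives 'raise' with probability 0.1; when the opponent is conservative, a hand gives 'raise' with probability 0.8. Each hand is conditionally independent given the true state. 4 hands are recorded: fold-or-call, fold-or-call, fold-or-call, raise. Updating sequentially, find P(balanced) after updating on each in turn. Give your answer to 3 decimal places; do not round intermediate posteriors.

0.810

After 'fold-or-call': normaliser = 0.15·0.1500 + 0.9·0.2500 + 0.2·0.6000; P(aggressive) ≈ 0.0612, P(balanced) ≈ 0.6122, P(conservative) ≈ 0.3265
After 'fold-or-call': normaliser = 0.15·0.0612 + 0.9·0.6122 + 0.2·0.3265; P(aggressive) ≈ 0.0147, P(balanced) ≈ 0.8809, P(conservative) ≈ 0.1044
After 'fold-or-call': normaliser = 0.15·0.0147 + 0.9·0.8809 + 0.2·0.1044; P(aggressive) ≈ 0.0027, P(balanced) ≈ 0.9717, P(conservative) ≈ 0.0256
After 'raise': normaliser = 0.85·0.0027 + 0.1·0.9717 + 0.8·0.0256; P(aggressive) ≈ 0.0191, P(balanced) ≈ 0.8102, P(conservative) ≈ 0.1707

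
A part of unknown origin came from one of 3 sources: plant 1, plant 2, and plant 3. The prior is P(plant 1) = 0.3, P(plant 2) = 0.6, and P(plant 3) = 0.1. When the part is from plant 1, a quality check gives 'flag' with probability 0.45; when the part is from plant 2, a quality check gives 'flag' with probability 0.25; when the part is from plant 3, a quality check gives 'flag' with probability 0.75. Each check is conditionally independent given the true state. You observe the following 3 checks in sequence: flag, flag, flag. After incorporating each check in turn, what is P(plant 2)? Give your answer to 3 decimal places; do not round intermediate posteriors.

0.119

Each posterior becomes the prior for the next update.
After 'flag': normaliser = 0.45·0.3000 + 0.25·0.6000 + 0.75·0.1000; P(plant 1) ≈ 0.3750, P(plant 2) ≈ 0.4167, P(plant 3) ≈ 0.2083
After 'flag': normaliser = 0.45·0.3750 + 0.25·0.4167 + 0.75·0.2083; P(plant 1) ≈ 0.3932, P(plant 2) ≈ 0.2427, P(plant 3) ≈ 0.3641
After 'flag': normaliser = 0.45·0.3932 + 0.25·0.2427 + 0.75·0.3641; P(plant 1) ≈ 0.3465, P(plant 2) ≈ 0.1188, P(plant 3) ≈ 0.5347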